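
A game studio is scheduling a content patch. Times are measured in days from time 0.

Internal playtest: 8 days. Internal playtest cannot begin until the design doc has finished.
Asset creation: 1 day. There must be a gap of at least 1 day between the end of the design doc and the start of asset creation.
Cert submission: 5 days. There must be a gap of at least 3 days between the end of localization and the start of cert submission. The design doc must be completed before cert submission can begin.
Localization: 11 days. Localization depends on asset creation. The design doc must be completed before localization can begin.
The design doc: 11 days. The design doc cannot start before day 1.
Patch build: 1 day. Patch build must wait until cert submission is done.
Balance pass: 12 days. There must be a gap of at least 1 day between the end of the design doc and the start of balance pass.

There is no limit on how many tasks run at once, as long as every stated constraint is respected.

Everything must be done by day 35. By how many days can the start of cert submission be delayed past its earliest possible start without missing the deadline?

After its own release at day 1, the design doc can start at day 1 and finishes at day 12.
Asset creation waits on the design doc (finishes day 12, plus 1-day gap → day 13), so it starts at day 13 and finishes at 13 + 1 = day 14.
For localization: asset creation (finishes day 14); the design doc (finishes day 12). Taking the maximum gives a start of day 14, and it finishes at 14 + 11 = day 25.
Cert submission has to wait for localization (finishes day 25, plus 3-day gap → day 28); the design doc (finishes day 12). The latest of these is day 28, so cert submission runs day 28 to 28 + 5 = day 33.

Working backward from the deadline:
Patch build has no dependents, so it just needs to finish by day 35. Starting by 35 − 1 = day 34 achieves that.
Cert submission must finish before patch build (must start by day 34). With a 5-day duration, cert submission must start by 34 − 5 = day 29.
So cert submission can start as early as day 28 and as late as day 29, giving 29 − 28 = 1 day of slack.

1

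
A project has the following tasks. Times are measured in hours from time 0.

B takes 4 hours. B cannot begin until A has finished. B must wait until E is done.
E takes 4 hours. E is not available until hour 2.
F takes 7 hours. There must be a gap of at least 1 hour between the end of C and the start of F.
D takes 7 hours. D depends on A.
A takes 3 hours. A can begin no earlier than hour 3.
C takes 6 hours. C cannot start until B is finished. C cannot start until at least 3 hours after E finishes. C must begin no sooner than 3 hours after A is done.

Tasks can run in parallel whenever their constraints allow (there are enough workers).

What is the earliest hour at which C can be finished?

16

E cannot begin until its own release at hour 2. It runs from hour 2 to 2 + 4 = hour 6.
A waits on its own release at hour 3, so it starts at hour 3 and finishes at 3 + 3 = hour 6.
For B: A (finishes hour 6); E (finishes hour 6). Taking the maximum gives a start of hour 6, and it finishes at 6 + 4 = hour 10.
For C: B (finishes hour 10); E (finishes hour 6, plus 3-hour gap → hour 9); A (finishes hour 6, plus 3-hour gap → hour 9). Taking the maximum gives a start of hour 10, and it finishes at 10 + 6 = hour 16.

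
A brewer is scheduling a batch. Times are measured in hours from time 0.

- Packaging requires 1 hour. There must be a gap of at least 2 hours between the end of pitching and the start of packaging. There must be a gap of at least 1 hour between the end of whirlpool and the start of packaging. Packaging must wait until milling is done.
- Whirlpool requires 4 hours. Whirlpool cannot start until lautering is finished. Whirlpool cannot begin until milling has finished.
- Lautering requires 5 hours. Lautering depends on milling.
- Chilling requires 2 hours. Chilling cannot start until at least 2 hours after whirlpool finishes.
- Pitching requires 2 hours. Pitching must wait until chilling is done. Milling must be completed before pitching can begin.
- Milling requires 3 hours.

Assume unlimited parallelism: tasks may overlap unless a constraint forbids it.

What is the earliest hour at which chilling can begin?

14

Nothing blocks milling, so it runs from hour 0 to hour 3.
Lautering waits on milling (finishes hour 3), so it starts at hour 3 and finishes at 3 + 5 = hour 8.
Whirlpool has to wait for lautering (finishes hour 8); milling (finishes hour 3). The latest of these is hour 8, so whirlpool runs hour 8 to 8 + 4 = hour 12.
Chilling waits on whirlpool (finishes hour 12, plus 2-hour gap → hour 14), so the earliest it can start is hour 14.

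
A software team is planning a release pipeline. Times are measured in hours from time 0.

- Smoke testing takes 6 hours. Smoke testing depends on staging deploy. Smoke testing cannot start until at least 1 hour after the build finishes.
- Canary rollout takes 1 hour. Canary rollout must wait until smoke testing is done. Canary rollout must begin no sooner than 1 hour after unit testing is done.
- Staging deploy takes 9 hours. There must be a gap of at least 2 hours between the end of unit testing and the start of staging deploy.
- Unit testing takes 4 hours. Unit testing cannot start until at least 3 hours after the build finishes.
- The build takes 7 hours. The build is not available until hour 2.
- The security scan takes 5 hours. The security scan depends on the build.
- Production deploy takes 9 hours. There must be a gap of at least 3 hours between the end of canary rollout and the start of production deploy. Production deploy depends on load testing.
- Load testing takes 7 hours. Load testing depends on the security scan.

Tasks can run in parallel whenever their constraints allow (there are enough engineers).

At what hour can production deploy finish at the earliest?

46

After its own release at hour 2, the build can start at hour 2 and finishes at hour 9.
The security scan waits on the build (finishes hour 9), so it starts at hour 9 and finishes at 9 + 5 = hour 14.
Load testing waits on the security scan (finishes hour 14), so it starts at hour 14 and finishes at 14 + 7 = hour 21.
Unit testing cannot begin until the build (finishes hour 9, plus 3-hour gap → hour 12). It runs from hour 12 to 12 + 4 = hour 16.
After unit testing (finishes hour 16, plus 2-hour gap → hour 18), staging deploy can start at hour 18 and finishes at hour 27.
For smoke testing: staging deploy (finishes hour 27); the build (finishes hour 9, plus 1-hour gap → hour 10). Taking the maximum gives a start of hour 27, and it finishes at 27 + 6 = hour 33.
For canary rollout: smoke testing (finishes hour 33); unit testing (finishes hour 16, plus 1-hour gap → hour 17). Taking the maximum gives a start of hour 33, and it finishes at 33 + 1 = hour 34.
Production deploy has to wait for canary rollout (finishes hour 34, plus 3-hour gap → hour 37); load testing (finishes hour 21). The latest of these is hour 37, so production deploy runs hour 37 to 37 + 9 = hour 46.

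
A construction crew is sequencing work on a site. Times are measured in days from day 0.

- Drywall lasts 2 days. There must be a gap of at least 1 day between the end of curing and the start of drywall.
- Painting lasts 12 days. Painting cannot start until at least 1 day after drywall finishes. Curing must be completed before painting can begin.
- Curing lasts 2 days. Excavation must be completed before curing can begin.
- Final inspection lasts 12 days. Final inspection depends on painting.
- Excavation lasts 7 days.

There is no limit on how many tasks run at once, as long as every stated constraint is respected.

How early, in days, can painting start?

Excavation has no prerequisites, so it starts at day 0 and finishes at day 7.
After excavation (finishes day 7), curing can start at day 7 and finishes at day 9.
After curing (finishes day 9, plus 1-day gap → day 10), drywall can start at day 10 and finishes at day 12.
Painting waits on drywall (finishes day 12, plus 1-day gap → day 13); curing (finishes day 9). The latest of these is day 13, which is the earliest painting can start.

13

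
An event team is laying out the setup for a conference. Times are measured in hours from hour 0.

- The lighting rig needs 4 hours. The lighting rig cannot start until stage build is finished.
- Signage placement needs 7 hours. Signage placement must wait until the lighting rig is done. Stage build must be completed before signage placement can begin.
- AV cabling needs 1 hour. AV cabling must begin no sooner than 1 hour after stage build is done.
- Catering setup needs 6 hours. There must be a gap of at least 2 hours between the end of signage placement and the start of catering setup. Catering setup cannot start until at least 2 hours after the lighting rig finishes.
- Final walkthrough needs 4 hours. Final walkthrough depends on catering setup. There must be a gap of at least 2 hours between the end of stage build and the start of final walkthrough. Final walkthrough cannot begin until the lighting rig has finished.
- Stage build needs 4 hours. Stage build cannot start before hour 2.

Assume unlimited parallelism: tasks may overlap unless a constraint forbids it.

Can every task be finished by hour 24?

No

Stage build waits on its own release at hour 2, so it starts at hour 2 and finishes at 2 + 4 = hour 6.
After stage build (finishes hour 6, plus 1-hour gap → hour 7), AV cabling can start at hour 7 and finishes at hour 8.
The lighting rig cannot begin until stage build (finishes hour 6). It runs from hour 6 to 6 + 4 = hour 10.
Signage placement needs all of the lighting rig (finishes hour 10); stage build (finishes hour 6). That puts its earliest start at hour 10; it finishes at 10 + 7 = hour 17.
For catering setup: signage placement (finishes hour 17, plus 2-hour gap → hour 19); the lighting rig (finishes hour 10, plus 2-hour gap → hour 12). Taking the maximum gives a start of hour 19, and it finishes at 19 + 6 = hour 25.
Final walkthrough cannot start until catering setup (finishes hour 25); stage build (finishes hour 6, plus 2-hour gap → hour 8); the lighting rig (finishes hour 10). The controlling bound is hour 25, so final walkthrough finishes at 25 + 4 = hour 29.
The earliest everything can be done is hour 29, which is after the deadline of 24, so it is not possible.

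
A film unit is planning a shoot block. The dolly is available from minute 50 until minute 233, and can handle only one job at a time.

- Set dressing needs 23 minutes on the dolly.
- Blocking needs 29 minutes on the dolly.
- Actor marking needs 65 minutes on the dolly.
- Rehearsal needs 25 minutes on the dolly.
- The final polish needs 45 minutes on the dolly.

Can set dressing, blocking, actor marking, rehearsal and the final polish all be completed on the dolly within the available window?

The dolly window is 233 − 50 = 183 minutes.
Running back to back, the jobs need 23 + 29 + 65 + 25 + 45 = 187 minutes on the dolly.
Since 187 > 183, they cannot all fit.

No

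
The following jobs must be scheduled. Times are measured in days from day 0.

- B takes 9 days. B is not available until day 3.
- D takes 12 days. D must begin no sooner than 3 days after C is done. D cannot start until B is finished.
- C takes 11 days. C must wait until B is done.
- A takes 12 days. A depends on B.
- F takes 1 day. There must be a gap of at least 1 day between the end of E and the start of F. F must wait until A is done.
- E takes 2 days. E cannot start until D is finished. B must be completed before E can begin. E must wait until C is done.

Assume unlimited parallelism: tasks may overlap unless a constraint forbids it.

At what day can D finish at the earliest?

38

After its own release at day 3, B can start at day 3 and finishes at day 12.
C waits on B (finishes day 12), so it starts at day 12 and finishes at 12 + 11 = day 23.
D has to wait for C (finishes day 23, plus 3-day gap → day 26); B (finishes day 12). The latest of these is day 26, so D runs day 26 to 26 + 12 = day 38.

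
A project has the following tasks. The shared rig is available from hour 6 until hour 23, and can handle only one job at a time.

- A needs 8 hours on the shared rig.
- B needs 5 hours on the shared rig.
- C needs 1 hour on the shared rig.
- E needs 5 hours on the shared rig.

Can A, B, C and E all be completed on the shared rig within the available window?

No

The shared rig window is 23 − 6 = 17 hours.
Running back to back, the jobs need 8 + 5 + 1 + 5 = 19 hours on the shared rig.
Since 19 > 17, they cannot all fit.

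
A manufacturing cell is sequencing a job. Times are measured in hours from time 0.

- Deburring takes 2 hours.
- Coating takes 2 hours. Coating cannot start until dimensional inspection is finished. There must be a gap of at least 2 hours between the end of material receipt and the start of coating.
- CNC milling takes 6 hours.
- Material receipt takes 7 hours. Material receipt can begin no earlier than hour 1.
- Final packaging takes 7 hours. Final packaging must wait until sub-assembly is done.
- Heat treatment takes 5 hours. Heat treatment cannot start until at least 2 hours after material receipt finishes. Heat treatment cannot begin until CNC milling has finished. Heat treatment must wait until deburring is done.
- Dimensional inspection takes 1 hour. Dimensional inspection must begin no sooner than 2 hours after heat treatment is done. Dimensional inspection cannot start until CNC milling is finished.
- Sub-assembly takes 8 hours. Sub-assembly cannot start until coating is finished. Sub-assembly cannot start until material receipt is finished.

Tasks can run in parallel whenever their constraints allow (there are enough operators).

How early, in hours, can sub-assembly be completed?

28

CNC milling has no prerequisites, so it starts at hour 0 and finishes at hour 6.
Deburring has no prerequisites, so it starts at hour 0 and finishes at hour 2.
Material receipt waits on its own release at hour 1, so it starts at hour 1 and finishes at 1 + 7 = hour 8.
Heat treatment has to wait for material receipt (finishes hour 8, plus 2-hour gap → hour 10); CNC milling (finishes hour 6); deburring (finishes hour 2). The latest of these is hour 10, so heat treatment runs hour 10 to 10 + 5 = hour 15.
For dimensional inspection: heat treatment (finishes hour 15, plus 2-hour gap → hour 17); CNC milling (finishes hour 6). Taking the maximum gives a start of hour 17, and it finishes at 17 + 1 = hour 18.
Coating needs all of dimensional inspection (finishes hour 18); material receipt (finishes hour 8, plus 2-hour gap → hour 10). That puts its earliest start at hour 18; it finishes at 18 + 2 = hour 20.
Sub-assembly has to wait for coating (finishes hour 20); material receipt (finishes hour 8). The latest of these is hour 20, so sub-assembly runs hour 20 to 20 + 8 = hour 28.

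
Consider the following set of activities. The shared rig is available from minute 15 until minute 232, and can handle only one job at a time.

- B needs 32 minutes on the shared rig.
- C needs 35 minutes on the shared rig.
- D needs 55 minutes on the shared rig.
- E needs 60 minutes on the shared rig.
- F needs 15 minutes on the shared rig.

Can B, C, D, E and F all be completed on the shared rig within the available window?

Yes

The shared rig window is 232 − 15 = 217 minutes.
Running back to back, the jobs need 32 + 35 + 55 + 60 + 15 = 197 minutes on the shared rig.
Since 197 ≤ 217, they fit within the window.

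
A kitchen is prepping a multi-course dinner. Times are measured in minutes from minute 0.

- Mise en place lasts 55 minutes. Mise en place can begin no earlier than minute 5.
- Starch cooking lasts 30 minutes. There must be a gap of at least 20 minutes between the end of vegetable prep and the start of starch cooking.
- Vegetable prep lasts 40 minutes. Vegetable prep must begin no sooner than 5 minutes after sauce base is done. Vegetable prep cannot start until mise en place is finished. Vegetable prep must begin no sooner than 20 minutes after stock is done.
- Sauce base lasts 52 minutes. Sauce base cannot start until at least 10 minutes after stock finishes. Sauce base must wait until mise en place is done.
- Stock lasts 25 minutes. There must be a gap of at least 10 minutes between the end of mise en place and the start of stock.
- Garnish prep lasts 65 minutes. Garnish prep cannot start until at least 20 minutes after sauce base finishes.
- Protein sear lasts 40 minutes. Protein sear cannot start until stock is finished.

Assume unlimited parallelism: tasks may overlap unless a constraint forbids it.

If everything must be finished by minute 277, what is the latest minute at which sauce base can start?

Nothing follows starch cooking; the deadline of minute 277 is its only limit. It must start by 277 − 30 = minute 247.
Vegetable prep has to be done before starch cooking (must start by minute 247, minus 20-minute gap → minute 227). That means finishing by minute 227, i.e. starting by 227 − 40 = minute 187.
Garnish prep has no dependents, so it just needs to finish by minute 277. Starting by 277 − 65 = minute 212 achieves that.
Sauce base feeds vegetable prep (must start by minute 187, minus 5-minute gap → minute 182); garnish prep (must start by minute 212, minus 20-minute gap → minute 192). Taking the minimum, sauce base must finish by minute 182 and start by 182 − 52 = minute 130.

130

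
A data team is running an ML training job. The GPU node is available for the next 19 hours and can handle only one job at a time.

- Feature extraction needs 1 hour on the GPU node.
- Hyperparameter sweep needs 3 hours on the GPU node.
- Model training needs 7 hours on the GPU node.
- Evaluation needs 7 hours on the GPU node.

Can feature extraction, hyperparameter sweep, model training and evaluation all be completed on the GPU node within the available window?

Running back to back, the jobs need 1 + 3 + 7 + 7 = 18 hours on the GPU node.
Since 18 ≤ 19, they fit within the window.

Yes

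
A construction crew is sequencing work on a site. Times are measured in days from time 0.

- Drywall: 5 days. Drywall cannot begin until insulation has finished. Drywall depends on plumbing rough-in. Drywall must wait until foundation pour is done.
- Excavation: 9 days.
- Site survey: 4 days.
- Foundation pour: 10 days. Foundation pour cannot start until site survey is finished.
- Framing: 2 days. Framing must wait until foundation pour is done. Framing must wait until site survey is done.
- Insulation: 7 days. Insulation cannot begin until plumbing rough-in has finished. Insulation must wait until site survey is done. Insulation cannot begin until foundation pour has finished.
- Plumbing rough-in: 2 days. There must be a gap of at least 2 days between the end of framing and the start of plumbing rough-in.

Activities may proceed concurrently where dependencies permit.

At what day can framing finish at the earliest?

Nothing blocks site survey, so it runs from day 0 to day 4.
After site survey (finishes day 4), foundation pour can start at day 4 and finishes at day 14.
Framing has to wait for foundation pour (finishes day 14); site survey (finishes day 4). The latest of these is day 14, so framing runs day 14 to 14 + 2 = day 16.

16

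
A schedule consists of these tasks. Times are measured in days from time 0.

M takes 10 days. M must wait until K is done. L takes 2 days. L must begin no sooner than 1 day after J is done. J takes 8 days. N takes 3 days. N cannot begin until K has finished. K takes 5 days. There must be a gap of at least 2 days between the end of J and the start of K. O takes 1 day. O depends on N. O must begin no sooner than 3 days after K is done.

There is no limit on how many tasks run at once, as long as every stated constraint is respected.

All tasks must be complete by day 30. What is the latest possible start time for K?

15

M must finish by day 30; it takes 10 days, so it must start by 30 − 10 = day 20.
Nothing follows O; the deadline of day 30 is its only limit. It must start by 30 − 1 = day 29.
N has to be done before O (must start by day 29). That means finishing by day 29, i.e. starting by 29 − 3 = day 26.
K has several dependents: M (must start by day 20); N (must start by day 26); O (must start by day 29, minus 3-day gap → day 26). The earliest of those limits is day 20, so K must start by 20 − 5 = day 15.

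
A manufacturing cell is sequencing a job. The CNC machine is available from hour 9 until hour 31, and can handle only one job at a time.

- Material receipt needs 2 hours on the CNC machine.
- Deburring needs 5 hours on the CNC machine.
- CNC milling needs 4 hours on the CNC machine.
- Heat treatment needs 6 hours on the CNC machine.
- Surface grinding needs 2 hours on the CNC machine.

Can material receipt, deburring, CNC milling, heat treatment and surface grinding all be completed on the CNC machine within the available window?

The CNC machine window is 31 − 9 = 22 hours.
Running back to back, the jobs need 2 + 5 + 4 + 6 + 2 = 19 hours on the CNC machine.
Since 19 ≤ 22, they fit within the window.

Yes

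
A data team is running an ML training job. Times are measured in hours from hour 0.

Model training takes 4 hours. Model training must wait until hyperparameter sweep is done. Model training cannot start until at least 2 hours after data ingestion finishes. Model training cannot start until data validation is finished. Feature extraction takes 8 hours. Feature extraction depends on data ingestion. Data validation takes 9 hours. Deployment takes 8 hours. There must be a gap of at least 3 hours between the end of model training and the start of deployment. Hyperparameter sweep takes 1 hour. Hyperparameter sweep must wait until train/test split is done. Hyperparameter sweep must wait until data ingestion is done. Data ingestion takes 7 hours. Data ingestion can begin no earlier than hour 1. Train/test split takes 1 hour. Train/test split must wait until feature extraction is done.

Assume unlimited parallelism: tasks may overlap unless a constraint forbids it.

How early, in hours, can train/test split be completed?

17

Data ingestion cannot begin until its own release at hour 1. It runs from hour 1 to 1 + 7 = hour 8.
After data ingestion (finishes hour 8), feature extraction can start at hour 8 and finishes at hour 16.
Train/test split cannot begin until feature extraction (finishes hour 16). It runs from hour 16 to 16 + 1 = hour 17.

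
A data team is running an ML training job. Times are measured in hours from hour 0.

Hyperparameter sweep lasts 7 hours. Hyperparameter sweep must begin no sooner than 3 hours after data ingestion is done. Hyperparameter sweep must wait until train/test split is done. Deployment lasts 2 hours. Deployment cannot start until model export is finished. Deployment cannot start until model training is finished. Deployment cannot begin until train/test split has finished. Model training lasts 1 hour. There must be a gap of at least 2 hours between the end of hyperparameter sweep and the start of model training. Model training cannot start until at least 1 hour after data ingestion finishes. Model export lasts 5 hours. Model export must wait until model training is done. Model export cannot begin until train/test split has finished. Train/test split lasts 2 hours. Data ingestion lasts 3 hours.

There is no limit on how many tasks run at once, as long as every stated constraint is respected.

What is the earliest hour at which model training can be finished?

Nothing blocks train/test split, so it runs from hour 0 to hour 2.
Data ingestion has no prerequisites, so it starts at hour 0 and finishes at hour 3.
Hyperparameter sweep has to wait for data ingestion (finishes hour 3, plus 3-hour gap → hour 6); train/test split (finishes hour 2). The latest of these is hour 6, so hyperparameter sweep runs hour 6 to 6 + 7 = hour 13.
Model training has to wait for hyperparameter sweep (finishes hour 13, plus 2-hour gap → hour 15); data ingestion (finishes hour 3, plus 1-hour gap → hour 4). The latest of these is hour 15, so model training runs hour 15 to 15 + 1 = hour 16.

16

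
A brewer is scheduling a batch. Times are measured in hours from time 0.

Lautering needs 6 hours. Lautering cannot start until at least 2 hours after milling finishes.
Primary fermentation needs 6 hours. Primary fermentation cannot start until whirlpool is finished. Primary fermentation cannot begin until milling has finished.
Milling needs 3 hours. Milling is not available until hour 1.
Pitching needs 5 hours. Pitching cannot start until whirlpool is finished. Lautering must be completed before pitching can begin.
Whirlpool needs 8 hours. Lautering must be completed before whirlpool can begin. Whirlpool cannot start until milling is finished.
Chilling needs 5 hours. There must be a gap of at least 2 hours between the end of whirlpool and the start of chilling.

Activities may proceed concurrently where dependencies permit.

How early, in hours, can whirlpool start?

Milling cannot begin until its own release at hour 1. It runs from hour 1 to 1 + 3 = hour 4.
Lautering cannot begin until milling (finishes hour 4, plus 2-hour gap → hour 6). It runs from hour 6 to 6 + 6 = hour 12.
Whirlpool waits on lautering (finishes hour 12); milling (finishes hour 4). The latest of these is hour 12, which is the earliest whirlpool can start.

12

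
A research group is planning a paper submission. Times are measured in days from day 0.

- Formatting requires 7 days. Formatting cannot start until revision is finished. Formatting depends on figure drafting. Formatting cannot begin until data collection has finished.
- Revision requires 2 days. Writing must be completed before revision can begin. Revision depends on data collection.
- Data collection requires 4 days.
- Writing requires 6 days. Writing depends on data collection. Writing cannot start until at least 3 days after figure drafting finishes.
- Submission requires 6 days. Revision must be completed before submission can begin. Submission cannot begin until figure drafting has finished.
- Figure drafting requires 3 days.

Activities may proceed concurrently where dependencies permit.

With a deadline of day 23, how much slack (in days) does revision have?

2

Nothing blocks figure drafting, so it runs from day 0 to day 3.
Data collection has no prerequisites, so it starts at day 0 and finishes at day 4.
Writing needs all of data collection (finishes day 4); figure drafting (finishes day 3, plus 3-day gap → day 6). That puts its earliest start at day 6; it finishes at 6 + 6 = day 12.
For revision: writing (finishes day 12); data collection (finishes day 4). Taking the maximum gives a start of day 12, and it finishes at 12 + 2 = day 14.

Working backward from the deadline:
Formatting must finish by day 23; it takes 7 days, so it must start by 23 − 7 = day 16.
Submission has no dependents, so it just needs to finish by day 23. Starting by 23 − 6 = day 17 achieves that.
For revision: formatting (must start by day 16); submission (must start by day 17). The most restrictive is day 16; with a 2-day duration, revision must start by day 14.
So revision can start as early as day 12 and as late as day 14, giving 14 − 12 = 2 days of slack.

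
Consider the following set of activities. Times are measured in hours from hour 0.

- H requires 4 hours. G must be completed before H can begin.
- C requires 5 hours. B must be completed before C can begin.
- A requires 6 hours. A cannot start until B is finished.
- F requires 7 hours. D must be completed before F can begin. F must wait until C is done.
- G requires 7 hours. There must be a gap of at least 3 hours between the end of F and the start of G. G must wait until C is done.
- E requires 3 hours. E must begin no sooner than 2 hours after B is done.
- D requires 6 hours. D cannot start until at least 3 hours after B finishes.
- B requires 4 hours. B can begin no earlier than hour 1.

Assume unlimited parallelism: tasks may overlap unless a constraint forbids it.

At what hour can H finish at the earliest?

After its own release at hour 1, B can start at hour 1 and finishes at hour 5.
After B (finishes hour 5, plus 3-hour gap → hour 8), D can start at hour 8 and finishes at hour 14.
After B (finishes hour 5), C can start at hour 5 and finishes at hour 10.
F cannot start until D (finishes hour 14); C (finishes hour 10). The controlling bound is hour 14, so F finishes at 14 + 7 = hour 21.
G has to wait for F (finishes hour 21, plus 3-hour gap → hour 24); C (finishes hour 10). The latest of these is hour 24, so G runs hour 24 to 24 + 7 = hour 31.
After G (finishes hour 31), H can start at hour 31 and finishes at hour 35.

35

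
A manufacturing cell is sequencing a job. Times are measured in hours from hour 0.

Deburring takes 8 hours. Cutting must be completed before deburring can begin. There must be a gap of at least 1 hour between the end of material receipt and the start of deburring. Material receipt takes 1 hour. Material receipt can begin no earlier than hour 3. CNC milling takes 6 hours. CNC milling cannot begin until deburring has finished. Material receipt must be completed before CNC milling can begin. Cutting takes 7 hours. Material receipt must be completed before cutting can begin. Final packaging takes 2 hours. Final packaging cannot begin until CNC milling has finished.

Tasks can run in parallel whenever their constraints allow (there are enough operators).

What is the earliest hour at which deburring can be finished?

Material receipt cannot begin until its own release at hour 3. It runs from hour 3 to 3 + 1 = hour 4.
Cutting waits on material receipt (finishes hour 4), so it starts at hour 4 and finishes at 4 + 7 = hour 11.
Deburring cannot start until cutting (finishes hour 11); material receipt (finishes hour 4, plus 1-hour gap → hour 5). The controlling bound is hour 11, so deburring finishes at 11 + 8 = hour 19.

19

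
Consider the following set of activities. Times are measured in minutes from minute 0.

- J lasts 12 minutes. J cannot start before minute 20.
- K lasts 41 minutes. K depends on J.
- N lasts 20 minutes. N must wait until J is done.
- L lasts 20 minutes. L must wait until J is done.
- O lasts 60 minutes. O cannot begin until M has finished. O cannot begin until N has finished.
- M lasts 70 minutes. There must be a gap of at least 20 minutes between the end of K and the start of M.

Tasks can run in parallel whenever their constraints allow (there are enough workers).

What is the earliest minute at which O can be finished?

223

J waits on its own release at minute 20, so it starts at minute 20 and finishes at 20 + 12 = minute 32.
After J (finishes minute 32), N can start at minute 32 and finishes at minute 52.
K cannot begin until J (finishes minute 32). It runs from minute 32 to 32 + 41 = minute 73.
After K (finishes minute 73, plus 20-minute gap → minute 93), M can start at minute 93 and finishes at minute 163.
O has to wait for M (finishes minute 163); N (finishes minute 52). The latest of these is minute 163, so O runs minute 163 to 163 + 60 = minute 223.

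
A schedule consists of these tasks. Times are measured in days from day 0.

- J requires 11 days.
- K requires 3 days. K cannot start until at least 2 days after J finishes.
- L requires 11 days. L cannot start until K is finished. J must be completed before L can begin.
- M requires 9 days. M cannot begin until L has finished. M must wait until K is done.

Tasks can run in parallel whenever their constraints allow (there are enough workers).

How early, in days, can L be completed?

27

J can start immediately at day 0; it finishes at day 11.
After J (finishes day 11, plus 2-day gap → day 13), K can start at day 13 and finishes at day 16.
For L: K (finishes day 16); J (finishes day 11). Taking the maximum gives a start of day 16, and it finishes at 16 + 11 = day 27.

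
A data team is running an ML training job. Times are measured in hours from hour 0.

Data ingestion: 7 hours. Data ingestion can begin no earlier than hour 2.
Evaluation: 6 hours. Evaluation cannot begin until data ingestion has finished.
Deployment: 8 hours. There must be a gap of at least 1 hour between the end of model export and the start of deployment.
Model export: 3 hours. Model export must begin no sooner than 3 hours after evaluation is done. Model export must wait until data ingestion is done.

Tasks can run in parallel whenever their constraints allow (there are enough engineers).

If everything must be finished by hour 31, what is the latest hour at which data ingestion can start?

To finish by hour 31, deployment (duration 8) must start no later than hour 23.
Model export must finish before deployment (must start by hour 23, minus 1-hour gap → hour 22). With a 3-hour duration, model export must start by 22 − 3 = hour 19.
Evaluation has to be done before model export (must start by hour 19, minus 3-hour gap → hour 16). That means finishing by hour 16, i.e. starting by 16 − 6 = hour 10.
Data ingestion has several dependents: evaluation (must start by hour 10); model export (must start by hour 19). The earliest of those limits is hour 10, so data ingestion must start by 10 − 7 = hour 3.

3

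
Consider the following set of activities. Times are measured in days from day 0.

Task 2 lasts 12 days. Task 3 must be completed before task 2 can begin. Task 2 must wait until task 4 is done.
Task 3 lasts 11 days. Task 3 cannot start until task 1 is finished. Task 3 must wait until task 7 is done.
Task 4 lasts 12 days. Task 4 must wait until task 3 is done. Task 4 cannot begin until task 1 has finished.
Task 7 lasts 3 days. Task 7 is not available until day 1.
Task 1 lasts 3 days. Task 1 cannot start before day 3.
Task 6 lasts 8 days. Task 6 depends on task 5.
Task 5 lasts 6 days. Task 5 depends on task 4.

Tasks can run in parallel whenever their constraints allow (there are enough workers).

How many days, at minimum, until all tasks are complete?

43

After its own release at day 1, task 7 can start at day 1 and finishes at day 4.
After its own release at day 3, task 1 can start at day 3 and finishes at day 6.
Task 3 cannot start until task 1 (finishes day 6); task 7 (finishes day 4). The controlling bound is day 6, so task 3 finishes at 6 + 11 = day 17.
Task 4 needs all of task 3 (finishes day 17); task 1 (finishes day 6). That puts its earliest start at day 17; it finishes at 17 + 12 = day 29.
Task 5 waits on task 4 (finishes day 29), so it starts at day 29 and finishes at 29 + 6 = day 35.
After task 5 (finishes day 35), task 6 can start at day 35 and finishes at day 43.
Task 2 has to wait for task 3 (finishes day 17); task 4 (finishes day 29). The latest of these is day 29, so task 2 runs day 29 to 29 + 12 = day 41.
All tasks are finished once the last one completes. Finish times: Task 1 at 6, Task 2 at 41, Task 3 at 17, Task 4 at 29, Task 5 at 35, Task 6 at 43, Task 7 at 4. The latest is day 43.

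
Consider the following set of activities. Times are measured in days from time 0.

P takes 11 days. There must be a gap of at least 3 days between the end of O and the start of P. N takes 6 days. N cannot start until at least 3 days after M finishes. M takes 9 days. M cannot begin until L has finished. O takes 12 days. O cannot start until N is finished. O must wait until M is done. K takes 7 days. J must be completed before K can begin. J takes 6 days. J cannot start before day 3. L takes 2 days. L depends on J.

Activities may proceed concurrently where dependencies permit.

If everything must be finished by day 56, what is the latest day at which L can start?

Nothing follows P; the deadline of day 56 is its only limit. It must start by 56 − 11 = day 45.
O must finish before P (must start by day 45, minus 3-day gap → day 42). With a 12-day duration, O must start by 42 − 12 = day 30.
Since O (must start by day 30) depends on it, N must finish by day 30. Backing off its 6-day duration gives a latest start of day 24.
M has several dependents: N (must start by day 24, minus 3-day gap → day 21); O (must start by day 30). The earliest of those limits is day 21, so M must start by 21 − 9 = day 12.
L has to be done before M (must start by day 12). That means finishing by day 12, i.e. starting by 12 − 2 = day 10.

10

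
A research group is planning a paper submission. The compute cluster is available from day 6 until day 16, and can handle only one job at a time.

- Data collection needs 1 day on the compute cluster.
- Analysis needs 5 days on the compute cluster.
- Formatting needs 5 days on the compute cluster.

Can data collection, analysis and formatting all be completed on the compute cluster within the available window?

No

The compute cluster window is 16 − 6 = 10 days.
Running back to back, the jobs need 1 + 5 + 5 = 11 days on the compute cluster.
Since 11 > 10, they cannot all fit.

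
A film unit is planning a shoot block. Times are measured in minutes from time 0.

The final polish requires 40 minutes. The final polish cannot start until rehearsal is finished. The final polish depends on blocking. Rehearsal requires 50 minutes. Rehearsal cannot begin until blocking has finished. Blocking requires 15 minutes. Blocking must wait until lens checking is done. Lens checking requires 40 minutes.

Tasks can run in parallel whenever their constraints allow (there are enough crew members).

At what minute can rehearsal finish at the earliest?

105

Lens checking can start immediately at minute 0; it finishes at minute 40.
Blocking cannot begin until lens checking (finishes minute 40). It runs from minute 40 to 40 + 15 = minute 55.
Rehearsal cannot begin until blocking (finishes minute 55). It runs from minute 55 to 55 + 50 = minute 105.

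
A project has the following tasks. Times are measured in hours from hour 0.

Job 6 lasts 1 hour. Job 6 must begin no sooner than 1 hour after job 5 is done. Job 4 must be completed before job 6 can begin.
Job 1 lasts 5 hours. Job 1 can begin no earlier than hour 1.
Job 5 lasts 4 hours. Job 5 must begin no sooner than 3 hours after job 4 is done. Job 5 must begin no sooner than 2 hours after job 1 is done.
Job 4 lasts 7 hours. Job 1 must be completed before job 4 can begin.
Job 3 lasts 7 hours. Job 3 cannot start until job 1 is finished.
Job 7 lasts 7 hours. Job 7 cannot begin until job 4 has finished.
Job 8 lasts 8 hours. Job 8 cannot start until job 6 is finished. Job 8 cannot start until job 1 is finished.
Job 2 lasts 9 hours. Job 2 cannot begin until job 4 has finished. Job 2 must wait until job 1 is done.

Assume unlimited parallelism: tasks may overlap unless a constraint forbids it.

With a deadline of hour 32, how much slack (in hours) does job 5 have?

2

Job 1 waits on its own release at hour 1, so it starts at hour 1 and finishes at 1 + 5 = hour 6.
Job 4 cannot begin until job 1 (finishes hour 6). It runs from hour 6 to 6 + 7 = hour 13.
Job 5 needs all of job 4 (finishes hour 13, plus 3-hour gap → hour 16); job 1 (finishes hour 6, plus 2-hour gap → hour 8). That puts its earliest start at hour 16; it finishes at 16 + 4 = hour 20.

Working backward from the deadline:
Nothing follows job 8; the deadline of hour 32 is its only limit. It must start by 32 − 8 = hour 24.
Job 6 feeds into job 8 (must start by hour 24); so job 6 must finish by hour 24 and therefore start by hour 23.
Job 5 must finish before job 6 (must start by hour 23, minus 1-hour gap → hour 22). With a 4-hour duration, job 5 must start by 22 − 4 = hour 18.
So job 5 can start as early as hour 16 and as late as hour 18, giving 18 − 16 = 2 hours of slack.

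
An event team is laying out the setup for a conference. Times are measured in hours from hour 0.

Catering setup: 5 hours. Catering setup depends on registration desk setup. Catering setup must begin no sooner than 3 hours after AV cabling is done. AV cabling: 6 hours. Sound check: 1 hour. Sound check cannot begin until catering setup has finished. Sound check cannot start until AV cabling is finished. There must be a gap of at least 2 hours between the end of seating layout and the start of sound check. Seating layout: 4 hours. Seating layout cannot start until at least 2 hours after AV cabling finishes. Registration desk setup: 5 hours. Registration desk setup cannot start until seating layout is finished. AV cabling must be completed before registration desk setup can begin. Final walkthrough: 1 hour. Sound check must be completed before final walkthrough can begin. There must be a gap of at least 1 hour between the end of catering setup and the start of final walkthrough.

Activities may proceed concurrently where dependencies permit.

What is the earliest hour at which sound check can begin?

22

AV cabling can start immediately at hour 0; it finishes at hour 6.
Seating layout waits on AV cabling (finishes hour 6, plus 2-hour gap → hour 8), so it starts at hour 8 and finishes at 8 + 4 = hour 12.
Registration desk setup has to wait for seating layout (finishes hour 12); AV cabling (finishes hour 6). The latest of these is hour 12, so registration desk setup runs hour 12 to 12 + 5 = hour 17.
Catering setup has to wait for registration desk setup (finishes hour 17); AV cabling (finishes hour 6, plus 3-hour gap → hour 9). The latest of these is hour 17, so catering setup runs hour 17 to 17 + 5 = hour 22.
Sound check waits on catering setup (finishes hour 22); AV cabling (finishes hour 6); seating layout (finishes hour 12, plus 2-hour gap → hour 14). The latest of these is hour 22, which is the earliest sound check can start.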